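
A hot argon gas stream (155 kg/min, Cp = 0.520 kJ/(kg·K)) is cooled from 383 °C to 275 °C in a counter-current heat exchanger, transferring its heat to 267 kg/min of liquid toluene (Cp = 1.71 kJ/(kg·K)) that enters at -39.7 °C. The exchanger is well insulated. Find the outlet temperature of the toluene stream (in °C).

T_c,out = -20.6 °C

Heat released by hot stream: Q = 155 × 0.520 × (383 − 275) = 8704.8 kJ/min
Energy balance on cold side (adiabatic exchanger): Q = ṁ_c·Cp_c·(T_c,out − T_c,in)
T_c,out = -39.7 + 8704.8/(267 × 1.71) = -20.634 °C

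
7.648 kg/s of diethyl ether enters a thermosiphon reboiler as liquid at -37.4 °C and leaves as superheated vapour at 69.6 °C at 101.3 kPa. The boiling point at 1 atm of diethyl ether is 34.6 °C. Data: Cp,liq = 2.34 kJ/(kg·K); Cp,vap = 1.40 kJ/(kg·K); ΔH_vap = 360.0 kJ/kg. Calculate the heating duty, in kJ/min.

liquid -37.4→34.6 °C: 168.48 kJ/kg
vaporisation at 34.6 °C: 360 kJ/kg
vapour 34.6→69.6 °C: 49 kJ/kg
Δh = 168.48 + 360 + 49 = 577.48 kJ/kg
Q = ṁ·Δh = 7.648 kg/s × 577.48 kJ/kg = 4416.6 kJ/s
|Q| = 4416.6 kW = 264990 kJ/min

Q = 265000 kJ/min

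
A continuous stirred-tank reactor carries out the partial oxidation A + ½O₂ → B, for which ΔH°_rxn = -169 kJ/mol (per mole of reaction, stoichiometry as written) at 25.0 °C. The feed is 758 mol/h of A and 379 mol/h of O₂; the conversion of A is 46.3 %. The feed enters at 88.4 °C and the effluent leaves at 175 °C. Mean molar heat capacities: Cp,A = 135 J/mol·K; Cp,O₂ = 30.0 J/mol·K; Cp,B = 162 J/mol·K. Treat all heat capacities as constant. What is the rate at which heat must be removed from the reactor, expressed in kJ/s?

Extent of reaction ξ = 0.463 × 758 = 350.95 mol/h
Reaction term: ξ·ΔH°_rxn = 350.95 × -169 = -59311 kJ/h
Sensible, feed 88.4→25 °C: -7208.6 kJ/h
Outlet flows (mol/h): A 407.05, O₂ 203.52, B 350.95
Sensible, products 25→175 °C: 17687 kJ/h
Q = ΔH = -48833 kJ/h = -13.565 kW
Heat removed = 13.565 kJ/s

Q_out = 13.6 kJ/s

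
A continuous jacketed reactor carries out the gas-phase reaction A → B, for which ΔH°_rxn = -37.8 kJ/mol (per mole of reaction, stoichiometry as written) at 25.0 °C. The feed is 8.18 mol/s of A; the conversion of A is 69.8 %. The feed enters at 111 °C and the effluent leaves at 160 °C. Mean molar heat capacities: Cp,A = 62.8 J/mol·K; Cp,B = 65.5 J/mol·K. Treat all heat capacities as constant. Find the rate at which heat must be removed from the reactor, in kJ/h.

Extent of reaction ξ = 0.698 × 8.18 = 5.7096 mol/s
Reaction term: ξ·ΔH°_rxn = 5.7096 × -37.8 = -215.82 kJ/s
Sensible, feed 111→25 °C: -44.179 kJ/s
Outlet flows (mol/s): A 2.4704, B 5.7096
Sensible, products 25→160 °C: 71.431 kJ/s
Q = ΔH = -188.57 kJ/s = -188.57 kW
Heat removed = 678860 kJ/h

Q_out = 679000 kJ/h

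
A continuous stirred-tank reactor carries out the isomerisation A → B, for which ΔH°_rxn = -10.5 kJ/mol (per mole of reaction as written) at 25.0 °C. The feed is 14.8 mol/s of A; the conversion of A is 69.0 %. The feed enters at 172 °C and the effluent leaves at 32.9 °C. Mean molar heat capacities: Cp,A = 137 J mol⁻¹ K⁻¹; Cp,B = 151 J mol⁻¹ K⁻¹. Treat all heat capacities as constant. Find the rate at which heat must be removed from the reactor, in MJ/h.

Q_out = 1400 MJ/h

Extent of reaction ξ = 0.690 × 14.8 = 10.212 mol/s
Reaction term: ξ·ΔH°_rxn = 10.212 × -10.5 = -107.23 kJ/s
Sensible, feed 172→25 °C: -298.06 kJ/s
Outlet flows (mol/s): A 4.588, B 10.212
Sensible, products 25→32.9 °C: 17.147 kJ/s
Q = ΔH = -388.14 kJ/s = -388.14 kW
Heat removed = 1397.3 MJ/h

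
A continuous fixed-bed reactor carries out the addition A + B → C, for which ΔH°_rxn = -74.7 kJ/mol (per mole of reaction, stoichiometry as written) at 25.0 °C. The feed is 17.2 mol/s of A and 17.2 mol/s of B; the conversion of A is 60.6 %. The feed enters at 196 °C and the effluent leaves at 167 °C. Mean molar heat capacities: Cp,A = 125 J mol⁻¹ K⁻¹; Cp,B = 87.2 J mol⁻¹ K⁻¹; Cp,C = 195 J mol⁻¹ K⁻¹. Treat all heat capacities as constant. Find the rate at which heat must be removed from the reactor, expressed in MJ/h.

Q_out = 3280 MJ/h

Extent of reaction ξ = 0.606 × 17.2 = 10.423 mol/s
Reaction term: ξ·ΔH°_rxn = 10.423 × -74.7 = -778.61 kJ/s
Sensible, feed 196→25 °C: -624.12 kJ/s
Outlet flows (mol/s): A 6.7768, B 6.7768, C 10.423
Sensible, products 25→167 °C: 492.82 kJ/s
Q = ΔH = -909.92 kJ/s = -909.92 kW
Heat removed = 3275.7 MJ/h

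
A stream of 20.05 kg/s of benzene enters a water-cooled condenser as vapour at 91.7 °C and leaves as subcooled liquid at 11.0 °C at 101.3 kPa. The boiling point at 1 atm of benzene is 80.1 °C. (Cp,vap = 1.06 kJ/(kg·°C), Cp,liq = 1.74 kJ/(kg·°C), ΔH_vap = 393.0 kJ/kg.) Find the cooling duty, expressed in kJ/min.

vapour 91.7→80.1 °C: -12.296 kJ/kg
condensation at 80.1 °C: -393 kJ/kg
liquid 80.1→11.0 °C: -120.23 kJ/kg
Δh = -12.296 + -393 + -120.23 = -525.53 kJ/kg
Q = ṁ·Δh = 20.05 kg/s × -525.53 kJ/kg = -10537 kJ/s
|Q| = 10537 kW = 632210 kJ/min

Q_c = 632000 kJ/min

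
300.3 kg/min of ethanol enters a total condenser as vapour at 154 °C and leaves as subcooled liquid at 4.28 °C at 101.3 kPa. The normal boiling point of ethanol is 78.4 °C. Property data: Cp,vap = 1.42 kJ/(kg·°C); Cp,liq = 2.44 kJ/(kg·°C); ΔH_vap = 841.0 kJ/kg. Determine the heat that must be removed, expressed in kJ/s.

Q_c = 5650 kJ/s

vapour 154→78.4 °C: -107.35 kJ/kg
condensation at 78.4 °C: -841 kJ/kg
liquid 78.4→4.28 °C: -180.85 kJ/kg
Δh = -107.35 + -841 + -180.85 = -1129.2 kJ/kg
Q = ṁ·Δh = 300.3 kg/min × -1129.2 kJ/kg = -339100 kJ/min
|Q| = 5651.7 kW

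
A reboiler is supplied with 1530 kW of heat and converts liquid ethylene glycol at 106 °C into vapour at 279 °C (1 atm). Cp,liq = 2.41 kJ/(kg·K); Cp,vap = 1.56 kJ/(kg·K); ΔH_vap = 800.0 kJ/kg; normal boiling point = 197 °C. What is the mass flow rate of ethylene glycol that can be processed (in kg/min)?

ṁ = 80.0 kg/min

Δh = 2.41×(197−106) + 800.0 + 1.56×(279−197) = 1147.2 kJ/kg
Q = 1530 kW = 1530 kJ/s = 91800 kJ/min
ṁ = Q/Δh = 91800 / 1147.2 = 80.019 kg/min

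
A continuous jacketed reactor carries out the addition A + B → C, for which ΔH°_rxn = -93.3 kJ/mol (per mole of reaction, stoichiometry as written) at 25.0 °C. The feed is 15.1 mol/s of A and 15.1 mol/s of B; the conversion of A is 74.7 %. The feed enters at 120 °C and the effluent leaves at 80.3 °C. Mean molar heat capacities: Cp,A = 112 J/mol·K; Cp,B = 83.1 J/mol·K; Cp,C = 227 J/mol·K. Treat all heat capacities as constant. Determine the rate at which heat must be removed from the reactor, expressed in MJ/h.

Extent of reaction ξ = 0.747 × 15.1 = 11.28 mol/s
Reaction term: ξ·ΔH°_rxn = 11.28 × -93.3 = -1052.4 kJ/s
Sensible, feed 120→25 °C: -279.87 kJ/s
Outlet flows (mol/s): A 3.8203, B 3.8203, C 11.28
Sensible, products 25→80.3 °C: 182.81 kJ/s
Q = ΔH = -1149.5 kJ/s = -1149.5 kW
Heat removed = 4138 MJ/h

Q_out = 4140 MJ/h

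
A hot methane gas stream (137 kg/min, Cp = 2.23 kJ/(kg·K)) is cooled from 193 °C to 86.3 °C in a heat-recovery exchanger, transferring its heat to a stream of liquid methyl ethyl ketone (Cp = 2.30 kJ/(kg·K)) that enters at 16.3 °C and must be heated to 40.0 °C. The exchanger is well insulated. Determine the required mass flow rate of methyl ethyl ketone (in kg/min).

Heat released by hot stream: Q = 137 × 2.23 × (193 − 86.3) = 32598 kJ/min
Energy balance on cold side (adiabatic exchanger): Q = ṁ_c·Cp_c·(T_c,out − T_c,in)
ṁ_c = 32598 / [2.30 × (40.0 − 16.3)] = 598.02 kg/min

ṁ_c = 598 kg/min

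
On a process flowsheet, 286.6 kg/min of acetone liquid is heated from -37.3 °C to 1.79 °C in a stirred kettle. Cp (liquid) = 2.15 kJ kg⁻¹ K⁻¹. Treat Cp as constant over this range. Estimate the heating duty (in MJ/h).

Q = 1450 MJ/h

Q = ṁ·Cp·ΔT = 286.6 × 2.15 × (1.79 − -37.3) = 24087 kJ/min
Converting: 24087 / 60 s = 401.45 kW
Heating duty = 1445.2 MJ/h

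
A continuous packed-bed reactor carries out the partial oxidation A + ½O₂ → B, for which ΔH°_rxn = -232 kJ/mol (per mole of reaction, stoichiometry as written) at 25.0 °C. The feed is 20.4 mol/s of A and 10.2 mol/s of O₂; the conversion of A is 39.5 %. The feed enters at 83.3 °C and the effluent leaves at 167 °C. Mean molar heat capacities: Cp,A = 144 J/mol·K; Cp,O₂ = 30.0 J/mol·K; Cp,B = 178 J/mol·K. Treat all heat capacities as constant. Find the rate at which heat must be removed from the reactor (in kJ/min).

Q_out = 94600 kJ/min

Extent of reaction ξ = 0.395 × 20.4 = 8.058 mol/s
Reaction term: ξ·ΔH°_rxn = 8.058 × -232 = -1869.5 kJ/s
Sensible, feed 83.3→25 °C: -189.1 kJ/s
Outlet flows (mol/s): A 12.342, O₂ 6.171, B 8.058
Sensible, products 25→167 °C: 482.33 kJ/s
Q = ΔH = -1576.2 kJ/s = -1576.2 kW
Heat removed = 94574 kJ/min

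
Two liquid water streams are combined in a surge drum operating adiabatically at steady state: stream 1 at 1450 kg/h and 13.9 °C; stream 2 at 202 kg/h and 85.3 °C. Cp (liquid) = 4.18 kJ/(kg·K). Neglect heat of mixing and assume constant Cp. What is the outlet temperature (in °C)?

Adiabatic, steady state ⇒ Σ ṁᵢCp,ᵢ(T_out − Tᵢ) = 0
Σ ṁᵢCp,ᵢTᵢ = 1450×4.18×13.9 + 202×4.18×85.3 = 156270
Σ ṁᵢCp,ᵢ = 1450×4.18 + 202×4.18 = 6905.4
T_out = 156270 / 6905.4 = 22.631 °C

T_out = 22.6 °C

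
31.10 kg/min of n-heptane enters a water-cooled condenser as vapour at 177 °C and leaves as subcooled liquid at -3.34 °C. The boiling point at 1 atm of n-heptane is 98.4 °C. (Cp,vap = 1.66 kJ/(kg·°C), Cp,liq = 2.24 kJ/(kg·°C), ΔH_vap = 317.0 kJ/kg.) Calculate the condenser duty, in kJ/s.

Q_c = 350 kJ/s

vapour 177→98.4 °C: -130.48 kJ/kg
condensation at 98.4 °C: -317 kJ/kg
liquid 98.4→-3.34 °C: -227.9 kJ/kg
Δh = -130.48 + -317 + -227.9 = -675.37 kJ/kg
Q = ṁ·Δh = 31.10 kg/min × -675.37 kJ/kg = -21004 kJ/min
|Q| = 350.07 kW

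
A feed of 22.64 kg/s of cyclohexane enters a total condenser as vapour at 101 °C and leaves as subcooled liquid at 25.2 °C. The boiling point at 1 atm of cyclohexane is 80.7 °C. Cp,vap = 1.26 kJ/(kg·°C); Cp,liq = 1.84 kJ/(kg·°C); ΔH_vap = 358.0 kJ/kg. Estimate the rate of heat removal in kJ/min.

Q_c = 660000 kJ/min

vapour 101→80.7 °C: -25.578 kJ/kg
condensation at 80.7 °C: -358 kJ/kg
liquid 80.7→25.2 °C: -102.12 kJ/kg
Δh = -25.578 + -358 + -102.12 = -485.7 kJ/kg
Q = ṁ·Δh = 22.64 kg/s × -485.7 kJ/kg = -10996 kJ/s
|Q| = 10996 kW = 659770 kJ/min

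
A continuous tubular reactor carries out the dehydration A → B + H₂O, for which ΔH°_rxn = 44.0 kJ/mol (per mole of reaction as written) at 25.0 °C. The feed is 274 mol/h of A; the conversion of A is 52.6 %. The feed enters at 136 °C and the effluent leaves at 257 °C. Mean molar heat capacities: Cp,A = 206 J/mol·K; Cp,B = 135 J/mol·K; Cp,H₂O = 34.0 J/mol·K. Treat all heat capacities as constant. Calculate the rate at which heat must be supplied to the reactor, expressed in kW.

Extent of reaction ξ = 0.526 × 274 = 144.12 mol/h
Reaction term: ξ·ΔH°_rxn = 144.12 × 44.0 = 6341.5 kJ/h
Sensible, feed 136→25 °C: -6265.3 kJ/h
Outlet flows (mol/h): A 129.88, B 144.12, H₂O 144.12
Sensible, products 25→257 °C: 11858 kJ/h
Q = ΔH = 11934 kJ/h = 3.315 kW
Heat supplied = 3.315 kW

Q_in = 3.32 kW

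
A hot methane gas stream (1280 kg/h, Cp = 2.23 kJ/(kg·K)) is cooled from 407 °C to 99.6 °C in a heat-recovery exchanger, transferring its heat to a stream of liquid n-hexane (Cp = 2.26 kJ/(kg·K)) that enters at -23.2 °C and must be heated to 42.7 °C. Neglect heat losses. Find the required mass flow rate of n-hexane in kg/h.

ṁ_c = 5890 kg/h

Heat released by hot stream: Q = 1280 × 2.23 × (407 − 99.6) = 877440 kJ/h
Energy balance on cold side (adiabatic exchanger): Q = ṁ_c·Cp_c·(T_c,out − T_c,in)
ṁ_c = 877440 / [2.26 × (42.7 − -23.2)] = 5891.5 kg/h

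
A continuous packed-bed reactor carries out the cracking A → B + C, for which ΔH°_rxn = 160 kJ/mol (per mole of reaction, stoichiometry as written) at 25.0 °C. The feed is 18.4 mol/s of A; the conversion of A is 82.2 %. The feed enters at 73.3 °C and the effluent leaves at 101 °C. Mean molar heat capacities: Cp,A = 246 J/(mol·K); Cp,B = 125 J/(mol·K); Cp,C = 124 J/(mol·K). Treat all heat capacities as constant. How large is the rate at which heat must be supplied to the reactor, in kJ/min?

Q_in = 153000 kJ/min

Extent of reaction ξ = 0.822 × 18.4 = 15.125 mol/s
Reaction term: ξ·ΔH°_rxn = 15.125 × 160 = 2420 kJ/s
Sensible, feed 73.3→25 °C: -218.63 kJ/s
Outlet flows (mol/s): A 3.2752, B 15.125, C 15.125
Sensible, products 25→101 °C: 347.45 kJ/s
Q = ΔH = 2548.8 kJ/s = 2548.8 kW
Heat supplied = 152930 kJ/min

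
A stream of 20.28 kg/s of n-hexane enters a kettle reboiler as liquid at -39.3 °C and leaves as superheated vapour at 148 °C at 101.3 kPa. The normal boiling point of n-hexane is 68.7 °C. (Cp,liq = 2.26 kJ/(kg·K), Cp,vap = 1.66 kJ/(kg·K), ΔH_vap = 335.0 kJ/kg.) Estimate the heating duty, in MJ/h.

liquid -39.3→68.7 °C: 244.08 kJ/kg
vaporisation at 68.7 °C: 335 kJ/kg
vapour 68.7→148 °C: 131.64 kJ/kg
Δh = 244.08 + 335 + 131.64 = 710.72 kJ/kg
Q = ṁ·Δh = 20.28 kg/s × 710.72 kJ/kg = 14413 kJ/s
|Q| = 14413 kW = 51888 MJ/h

Q = 51900 MJ/h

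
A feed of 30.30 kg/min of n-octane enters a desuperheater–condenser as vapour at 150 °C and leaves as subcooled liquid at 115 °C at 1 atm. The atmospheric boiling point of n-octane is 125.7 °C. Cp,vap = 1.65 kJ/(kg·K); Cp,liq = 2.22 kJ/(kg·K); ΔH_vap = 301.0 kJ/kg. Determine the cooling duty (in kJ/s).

vapour 150→125.7 °C: -40.095 kJ/kg
condensation at 125.7 °C: -301 kJ/kg
liquid 125.7→115 °C: -23.754 kJ/kg
Δh = -40.095 + -301 + -23.754 = -364.85 kJ/kg
Q = ṁ·Δh = 30.30 kg/min × -364.85 kJ/kg = -11055 kJ/min
|Q| = 184.25 kW

Q_c = 184 kJ/s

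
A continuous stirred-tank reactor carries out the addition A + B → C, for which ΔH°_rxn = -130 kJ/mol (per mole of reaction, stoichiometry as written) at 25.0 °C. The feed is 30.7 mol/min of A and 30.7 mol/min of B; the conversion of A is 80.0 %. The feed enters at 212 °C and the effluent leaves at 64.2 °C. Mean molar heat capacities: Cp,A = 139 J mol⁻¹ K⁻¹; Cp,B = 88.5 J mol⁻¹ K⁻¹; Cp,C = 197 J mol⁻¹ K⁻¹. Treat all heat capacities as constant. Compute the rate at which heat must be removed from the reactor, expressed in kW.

Extent of reaction ξ = 0.800 × 30.7 = 24.56 mol/min
Reaction term: ξ·ΔH°_rxn = 24.56 × -130 = -3192.8 kJ/min
Sensible, feed 212→25 °C: -1306.1 kJ/min
Outlet flows (mol/min): A 6.14, B 6.14, C 24.56
Sensible, products 25→64.2 °C: 244.42 kJ/min
Q = ΔH = -4254.4 kJ/min = -70.907 kW
Heat removed = 70.907 kW

Q_out = 70.9 kW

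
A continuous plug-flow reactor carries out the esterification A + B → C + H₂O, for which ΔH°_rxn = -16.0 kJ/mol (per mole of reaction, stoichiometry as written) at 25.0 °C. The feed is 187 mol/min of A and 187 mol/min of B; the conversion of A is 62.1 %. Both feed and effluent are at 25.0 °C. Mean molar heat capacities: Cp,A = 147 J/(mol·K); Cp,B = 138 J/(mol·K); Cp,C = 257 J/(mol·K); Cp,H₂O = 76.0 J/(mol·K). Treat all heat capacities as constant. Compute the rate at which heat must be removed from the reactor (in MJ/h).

Extent of reaction ξ = 0.621 × 187 = 116.13 mol/min
Reaction term: ξ·ΔH°_rxn = 116.13 × -16.0 = -1858 kJ/min
Q = ΔH = -1858 kJ/min = -30.967 kW
Heat removed = 111.48 MJ/h

Q_out = 111 MJ/h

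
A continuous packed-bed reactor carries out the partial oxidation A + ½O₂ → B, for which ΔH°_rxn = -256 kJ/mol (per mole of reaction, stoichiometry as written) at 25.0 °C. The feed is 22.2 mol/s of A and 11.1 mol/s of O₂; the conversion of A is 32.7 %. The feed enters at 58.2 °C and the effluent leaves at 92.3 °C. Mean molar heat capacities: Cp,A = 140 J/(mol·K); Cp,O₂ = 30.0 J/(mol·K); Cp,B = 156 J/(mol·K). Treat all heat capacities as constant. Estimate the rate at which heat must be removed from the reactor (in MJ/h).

Q_out = 6270 MJ/h

Extent of reaction ξ = 0.327 × 22.2 = 7.2594 mol/s
Reaction term: ξ·ΔH°_rxn = 7.2594 × -256 = -1858.4 kJ/s
Sensible, feed 58.2→25 °C: -114.24 kJ/s
Outlet flows (mol/s): A 14.941, O₂ 7.4703, B 7.2594
Sensible, products 25→92.3 °C: 232.07 kJ/s
Q = ΔH = -1740.6 kJ/s = -1740.6 kW
Heat removed = 6266.1 MJ/h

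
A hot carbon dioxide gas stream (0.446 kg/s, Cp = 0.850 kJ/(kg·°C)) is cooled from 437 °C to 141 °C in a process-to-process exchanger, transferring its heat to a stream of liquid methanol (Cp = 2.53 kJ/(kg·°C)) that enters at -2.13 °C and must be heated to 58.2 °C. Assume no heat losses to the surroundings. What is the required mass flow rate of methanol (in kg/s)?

Heat released by hot stream: Q = 0.446 × 0.850 × (437 − 141) = 112.21 kJ/s
Energy balance on cold side (adiabatic exchanger): Q = ṁ_c·Cp_c·(T_c,out − T_c,in)
ṁ_c = 112.21 / [2.53 × (58.2 − -2.13)] = 0.73518 kg/s

ṁ_c = 0.735 kg/s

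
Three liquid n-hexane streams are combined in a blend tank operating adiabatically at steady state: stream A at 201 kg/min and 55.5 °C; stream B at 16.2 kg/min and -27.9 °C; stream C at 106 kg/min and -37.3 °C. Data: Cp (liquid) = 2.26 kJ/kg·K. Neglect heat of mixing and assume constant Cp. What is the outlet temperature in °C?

No heat crosses the boundary, so H_out = H_in.
T_out = Σ ṁᵢCp,ᵢTᵢ / Σ ṁᵢCp,ᵢ
      = 15254 / 730.43 = 20.884 °C

T_out = 20.9 °C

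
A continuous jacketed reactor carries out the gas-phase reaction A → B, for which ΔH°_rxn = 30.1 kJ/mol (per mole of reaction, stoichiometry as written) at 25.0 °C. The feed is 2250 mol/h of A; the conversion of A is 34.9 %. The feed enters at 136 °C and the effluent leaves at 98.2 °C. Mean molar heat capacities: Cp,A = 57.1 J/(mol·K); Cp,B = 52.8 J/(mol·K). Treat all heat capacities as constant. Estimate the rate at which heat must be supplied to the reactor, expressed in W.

Q_in = 5150 W

Extent of reaction ξ = 0.349 × 2250 = 785.25 mol/h
Reaction term: ξ·ΔH°_rxn = 785.25 × 30.1 = 23636 kJ/h
Sensible, feed 136→25 °C: -14261 kJ/h
Outlet flows (mol/h): A 1464.8, B 785.25
Sensible, products 25→98.2 °C: 9157.2 kJ/h
Q = ΔH = 18533 kJ/h = 5.1479 kW
Heat supplied = 5147.9 W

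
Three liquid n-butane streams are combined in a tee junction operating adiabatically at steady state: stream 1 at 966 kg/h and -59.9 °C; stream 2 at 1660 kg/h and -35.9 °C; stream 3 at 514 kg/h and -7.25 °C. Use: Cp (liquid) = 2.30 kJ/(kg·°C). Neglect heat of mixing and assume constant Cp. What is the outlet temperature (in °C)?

Energy balance with Q = 0: Σ ṁᵢCp,ᵢ(T_out − Tᵢ) = 0
Σ ṁᵢCp,ᵢTᵢ = 966×2.30×-59.9 + 1660×2.30×-35.9 + 514×2.30×-7.25 = -278720
Σ ṁᵢCp,ᵢ = 966×2.30 + 1660×2.30 + 514×2.30 = 7222
T_out = -278720 / 7222 = -38.594 °C

T_out = -38.6 °C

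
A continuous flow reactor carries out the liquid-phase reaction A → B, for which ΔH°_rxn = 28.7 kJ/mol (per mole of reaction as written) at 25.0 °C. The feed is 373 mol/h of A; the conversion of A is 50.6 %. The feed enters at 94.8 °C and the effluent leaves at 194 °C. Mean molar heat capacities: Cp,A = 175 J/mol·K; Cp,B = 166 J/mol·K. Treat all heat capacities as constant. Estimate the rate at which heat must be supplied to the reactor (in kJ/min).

Q_in = 193 kJ/min

Extent of reaction ξ = 0.506 × 373 = 188.74 mol/h
Reaction term: ξ·ΔH°_rxn = 188.74 × 28.7 = 5416.8 kJ/h
Sensible, feed 94.8→25 °C: -4556.2 kJ/h
Outlet flows (mol/h): A 184.26, B 188.74
Sensible, products 25→194 °C: 10744 kJ/h
Q = ΔH = 11605 kJ/h = 3.2236 kW
Heat supplied = 193.42 kJ/min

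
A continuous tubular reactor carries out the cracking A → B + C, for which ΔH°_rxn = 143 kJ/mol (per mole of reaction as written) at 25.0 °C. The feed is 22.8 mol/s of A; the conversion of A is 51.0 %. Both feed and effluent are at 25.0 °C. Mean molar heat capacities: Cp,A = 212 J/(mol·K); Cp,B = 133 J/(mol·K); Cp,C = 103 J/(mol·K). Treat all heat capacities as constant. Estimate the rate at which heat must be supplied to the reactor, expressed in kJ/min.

Extent of reaction ξ = 0.510 × 22.8 = 11.628 mol/s
Reaction term: ξ·ΔH°_rxn = 11.628 × 143 = 1662.8 kJ/s
Q = ΔH = 1662.8 kJ/s = 1662.8 kW
Heat supplied = 99768 kJ/min

Q_in = 99800 kJ/min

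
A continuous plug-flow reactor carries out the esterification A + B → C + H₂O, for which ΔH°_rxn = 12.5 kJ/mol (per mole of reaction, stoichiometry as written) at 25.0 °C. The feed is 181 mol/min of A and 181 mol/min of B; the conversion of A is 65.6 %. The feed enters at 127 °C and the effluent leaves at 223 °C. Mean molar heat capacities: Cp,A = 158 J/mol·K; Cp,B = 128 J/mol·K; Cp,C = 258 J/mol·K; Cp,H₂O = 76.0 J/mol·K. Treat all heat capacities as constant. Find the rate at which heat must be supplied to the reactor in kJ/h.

Q_in = 455000 kJ/h

Extent of reaction ξ = 0.656 × 181 = 118.74 mol/min
Reaction term: ξ·ΔH°_rxn = 118.74 × 12.5 = 1484.2 kJ/min
Sensible, feed 127→25 °C: -5280.1 kJ/min
Outlet flows (mol/min): A 62.264, B 62.264, C 118.74, H₂O 118.74
Sensible, products 25→223 °C: 11378 kJ/min
Q = ΔH = 7582.2 kJ/min = 126.37 kW
Heat supplied = 454930 kJ/h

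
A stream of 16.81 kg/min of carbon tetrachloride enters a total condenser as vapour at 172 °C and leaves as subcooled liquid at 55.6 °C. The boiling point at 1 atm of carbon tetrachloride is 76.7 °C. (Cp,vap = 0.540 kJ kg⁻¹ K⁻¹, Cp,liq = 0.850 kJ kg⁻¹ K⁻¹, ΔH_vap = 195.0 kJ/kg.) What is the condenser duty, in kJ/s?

vapour 172→76.7 °C: -51.462 kJ/kg
condensation at 76.7 °C: -195 kJ/kg
liquid 76.7→55.6 °C: -17.935 kJ/kg
Δh = -51.462 + -195 + -17.935 = -264.4 kJ/kg
Q = ṁ·Δh = 16.81 kg/min × -264.4 kJ/kg = -4444.5 kJ/min
|Q| = 74.075 kW

Q_c = 74.1 kJ/s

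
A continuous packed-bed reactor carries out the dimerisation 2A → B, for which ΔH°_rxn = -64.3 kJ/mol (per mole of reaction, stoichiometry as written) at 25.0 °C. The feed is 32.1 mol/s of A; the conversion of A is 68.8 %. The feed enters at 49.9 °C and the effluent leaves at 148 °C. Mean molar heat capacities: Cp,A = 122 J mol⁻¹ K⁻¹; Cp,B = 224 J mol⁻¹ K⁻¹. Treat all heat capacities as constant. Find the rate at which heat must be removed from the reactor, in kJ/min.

Extent of reaction ξ = 0.688 × 32.1 / 2 = 11.042 mol/s
Reaction term: ξ·ΔH°_rxn = 11.042 × -64.3 = -710.03 kJ/s
Sensible, feed 49.9→25 °C: -97.513 kJ/s
Outlet flows (mol/s): A 10.015, B 11.042
Sensible, products 25→148 °C: 454.53 kJ/s
Q = ΔH = -353.01 kJ/s = -353.01 kW
Heat removed = 21181 kJ/min

Q_out = 21200 kJ/min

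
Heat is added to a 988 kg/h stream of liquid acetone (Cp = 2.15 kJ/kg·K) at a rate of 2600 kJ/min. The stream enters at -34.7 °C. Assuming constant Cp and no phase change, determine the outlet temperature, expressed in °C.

T_out = 38.7 °C

Q = 2600 kJ/min = 156000 kJ/h
ΔT = Q/(ṁ·Cp) = 156000/(988×2.15) = 73.439 K
T_out = -34.7 + 73.439 = 38.739 °C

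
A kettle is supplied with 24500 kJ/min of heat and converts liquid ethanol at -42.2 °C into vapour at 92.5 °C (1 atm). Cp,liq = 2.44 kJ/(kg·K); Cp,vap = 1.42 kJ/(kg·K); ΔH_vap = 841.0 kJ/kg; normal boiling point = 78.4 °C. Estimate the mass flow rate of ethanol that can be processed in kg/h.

ṁ = 1270 kg/h

Δh = 2.44×(78.4−-42.2) + 841.0 + 1.42×(92.5−78.4) = 1155.3 kJ/kg
Q = 24500 kJ/min = 408.33 kJ/s = 1.47e+06 kJ/h
ṁ = Q/Δh = 1.47e+06 / 1155.3 = 1272.4 kg/h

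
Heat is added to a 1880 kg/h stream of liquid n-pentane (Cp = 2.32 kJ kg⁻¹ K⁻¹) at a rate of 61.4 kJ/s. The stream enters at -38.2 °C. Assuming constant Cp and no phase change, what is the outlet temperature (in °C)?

T_out = 12.5 °C

Q = 61.4 kJ/s = 221040 kJ/h
ΔT = Q/(ṁ·Cp) = 221040/(1880×2.32) = 50.679 K
T_out = -38.2 + 50.679 = 12.479 °C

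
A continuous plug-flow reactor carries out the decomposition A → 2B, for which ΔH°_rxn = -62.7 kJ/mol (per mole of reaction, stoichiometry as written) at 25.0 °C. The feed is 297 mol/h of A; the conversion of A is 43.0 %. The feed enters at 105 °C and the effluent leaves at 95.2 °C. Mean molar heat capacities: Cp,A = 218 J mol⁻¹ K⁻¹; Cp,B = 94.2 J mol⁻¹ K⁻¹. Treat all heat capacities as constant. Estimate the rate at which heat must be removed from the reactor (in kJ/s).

Q_out = 2.47 kJ/s

Extent of reaction ξ = 0.430 × 297 = 127.71 mol/h
Reaction term: ξ·ΔH°_rxn = 127.71 × -62.7 = -8007.4 kJ/h
Sensible, feed 105→25 °C: -5179.7 kJ/h
Outlet flows (mol/h): A 169.29, B 255.42
Sensible, products 25→95.2 °C: 4279.8 kJ/h
Q = ΔH = -8907.3 kJ/h = -2.4742 kW
Heat removed = 2.4742 kJ/s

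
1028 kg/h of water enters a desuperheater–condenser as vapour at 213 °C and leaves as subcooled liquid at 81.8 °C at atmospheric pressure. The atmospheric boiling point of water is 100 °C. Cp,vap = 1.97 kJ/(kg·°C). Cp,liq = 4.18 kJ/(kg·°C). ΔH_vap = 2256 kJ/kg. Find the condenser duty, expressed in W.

Q_c = 730000 W

vapour 213→100 °C: -222.61 kJ/kg
condensation at 100 °C: -2256 kJ/kg
liquid 100→81.8 °C: -76.076 kJ/kg
Δh = -222.61 + -2256 + -76.076 = -2554.7 kJ/kg
Q = ṁ·Δh = 1028 kg/h × -2554.7 kJ/kg = -2.6262e+06 kJ/h
|Q| = 729.5 kW = 729500 W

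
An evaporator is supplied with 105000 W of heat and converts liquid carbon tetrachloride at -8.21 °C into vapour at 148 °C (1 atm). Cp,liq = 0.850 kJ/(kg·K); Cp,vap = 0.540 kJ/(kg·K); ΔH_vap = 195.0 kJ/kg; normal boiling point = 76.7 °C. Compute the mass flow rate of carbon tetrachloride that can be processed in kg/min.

ṁ = 20.6 kg/min

Δh = 0.850×(76.7−-8.21) + 195.0 + 0.540×(148−76.7) = 305.68 kJ/kg
Q = 105000 W = 105 kJ/s = 6300 kJ/min
ṁ = Q/Δh = 6300 / 305.68 = 20.61 kg/min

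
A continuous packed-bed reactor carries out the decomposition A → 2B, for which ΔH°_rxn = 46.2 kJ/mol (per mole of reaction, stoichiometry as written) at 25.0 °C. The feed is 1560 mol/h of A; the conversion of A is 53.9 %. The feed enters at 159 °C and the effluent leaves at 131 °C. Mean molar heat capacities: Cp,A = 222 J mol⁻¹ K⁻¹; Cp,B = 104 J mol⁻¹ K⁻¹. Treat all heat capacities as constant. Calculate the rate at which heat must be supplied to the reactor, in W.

Q_in = 7750 W

Extent of reaction ξ = 0.539 × 1560 = 840.84 mol/h
Reaction term: ξ·ΔH°_rxn = 840.84 × 46.2 = 38847 kJ/h
Sensible, feed 159→25 °C: -46407 kJ/h
Outlet flows (mol/h): A 719.16, B 1681.7
Sensible, products 25→131 °C: 35462 kJ/h
Q = ΔH = 27902 kJ/h = 7.7506 kW
Heat supplied = 7750.6 W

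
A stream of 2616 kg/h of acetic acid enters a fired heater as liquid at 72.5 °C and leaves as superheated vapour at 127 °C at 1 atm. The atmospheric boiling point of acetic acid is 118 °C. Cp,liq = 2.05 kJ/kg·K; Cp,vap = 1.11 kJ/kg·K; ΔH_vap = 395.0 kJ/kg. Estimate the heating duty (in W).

Q = 362000 W

liquid 72.5→118 °C: 93.275 kJ/kg
vaporisation at 118 °C: 395 kJ/kg
vapour 118→127 °C: 9.99 kJ/kg
Δh = 93.275 + 395 + 9.99 = 498.26 kJ/kg
Q = ṁ·Δh = 2616 kg/h × 498.26 kJ/kg = 1.3035e+06 kJ/h
|Q| = 362.07 kW = 362070 W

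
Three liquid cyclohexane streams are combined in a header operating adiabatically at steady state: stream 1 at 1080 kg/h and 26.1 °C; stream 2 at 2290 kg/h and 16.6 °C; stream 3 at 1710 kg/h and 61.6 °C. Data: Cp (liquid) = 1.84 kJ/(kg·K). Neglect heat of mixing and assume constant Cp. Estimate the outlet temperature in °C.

T_out = 33.8 °C

Energy balance with Q = 0: Σ ṁᵢCp,ᵢ(T_out − Tᵢ) = 0
T_out = Σ ṁᵢCp,ᵢTᵢ / Σ ṁᵢCp,ᵢ
      = 315630 / 9347.2 = 33.767 °C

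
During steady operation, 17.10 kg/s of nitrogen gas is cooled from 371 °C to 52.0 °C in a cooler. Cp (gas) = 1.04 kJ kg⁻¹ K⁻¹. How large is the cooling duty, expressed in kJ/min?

Q = ṁ·Cp·ΔT = 17.10 × 1.04 × (52.0 − 371) = -5673.1 kJ/s
Cooling duty = 340390 kJ/min

Q_c = 340000 kJ/min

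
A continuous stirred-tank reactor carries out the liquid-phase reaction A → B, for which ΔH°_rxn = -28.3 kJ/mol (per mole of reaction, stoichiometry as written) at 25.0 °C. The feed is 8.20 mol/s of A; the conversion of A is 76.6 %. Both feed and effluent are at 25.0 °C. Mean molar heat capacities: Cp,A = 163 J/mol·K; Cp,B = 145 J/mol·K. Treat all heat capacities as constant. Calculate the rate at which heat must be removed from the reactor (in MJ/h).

Q_out = 640 MJ/h

Extent of reaction ξ = 0.766 × 8.20 = 6.2812 mol/s
Reaction term: ξ·ΔH°_rxn = 6.2812 × -28.3 = -177.76 kJ/s
Q = ΔH = -177.76 kJ/s = -177.76 kW
Heat removed = 639.93 MJ/h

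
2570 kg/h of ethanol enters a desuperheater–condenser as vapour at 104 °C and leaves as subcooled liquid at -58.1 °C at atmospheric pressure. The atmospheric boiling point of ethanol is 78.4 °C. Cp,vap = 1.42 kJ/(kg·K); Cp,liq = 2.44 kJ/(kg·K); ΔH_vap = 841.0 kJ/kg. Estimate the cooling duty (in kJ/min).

Q_c = 51800 kJ/min

vapour 104→78.4 °C: -36.352 kJ/kg
condensation at 78.4 °C: -841 kJ/kg
liquid 78.4→-58.1 °C: -333.06 kJ/kg
Δh = -36.352 + -841 + -333.06 = -1210.4 kJ/kg
Q = ṁ·Δh = 2570 kg/h × -1210.4 kJ/kg = -3.1108e+06 kJ/h
|Q| = 864.1 kW = 51846 kJ/min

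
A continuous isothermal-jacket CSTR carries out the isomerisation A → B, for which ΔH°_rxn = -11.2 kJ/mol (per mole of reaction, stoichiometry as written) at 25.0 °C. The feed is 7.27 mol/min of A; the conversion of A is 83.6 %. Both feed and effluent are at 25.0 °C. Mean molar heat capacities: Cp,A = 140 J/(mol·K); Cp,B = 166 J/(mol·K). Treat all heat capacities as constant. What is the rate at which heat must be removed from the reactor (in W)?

Extent of reaction ξ = 0.836 × 7.27 = 6.0777 mol/min
Reaction term: ξ·ΔH°_rxn = 6.0777 × -11.2 = -68.07 kJ/min
Q = ΔH = -68.07 kJ/min = -1.1345 kW
Heat removed = 1134.5 W

Q_out = 1130 W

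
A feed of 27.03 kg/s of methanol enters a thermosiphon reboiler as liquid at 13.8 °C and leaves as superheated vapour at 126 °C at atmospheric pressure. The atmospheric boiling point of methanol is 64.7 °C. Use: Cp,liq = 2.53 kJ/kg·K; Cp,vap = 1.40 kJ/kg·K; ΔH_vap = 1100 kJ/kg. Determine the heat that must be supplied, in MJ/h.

Q = 128000 MJ/h

liquid 13.8→64.7 °C: 128.78 kJ/kg
vaporisation at 64.7 °C: 1100 kJ/kg
vapour 64.7→126 °C: 85.82 kJ/kg
Δh = 128.78 + 1100 + 85.82 = 1314.6 kJ/kg
Q = ṁ·Δh = 27.03 kg/s × 1314.6 kJ/kg = 35534 kJ/s
|Q| = 35534 kW = 127920 MJ/h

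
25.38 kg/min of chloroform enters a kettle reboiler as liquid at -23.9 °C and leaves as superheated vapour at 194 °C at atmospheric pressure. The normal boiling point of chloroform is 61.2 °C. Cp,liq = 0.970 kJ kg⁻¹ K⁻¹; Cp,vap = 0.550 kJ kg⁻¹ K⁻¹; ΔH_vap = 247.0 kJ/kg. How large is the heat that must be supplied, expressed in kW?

Q = 170 kW

liquid -23.9→61.2 °C: 82.547 kJ/kg
vaporisation at 61.2 °C: 247 kJ/kg
vapour 61.2→194 °C: 73.04 kJ/kg
Δh = 82.547 + 247 + 73.04 = 402.59 kJ/kg
Q = ṁ·Δh = 25.38 kg/min × 402.59 kJ/kg = 10218 kJ/min
|Q| = 170.29 kW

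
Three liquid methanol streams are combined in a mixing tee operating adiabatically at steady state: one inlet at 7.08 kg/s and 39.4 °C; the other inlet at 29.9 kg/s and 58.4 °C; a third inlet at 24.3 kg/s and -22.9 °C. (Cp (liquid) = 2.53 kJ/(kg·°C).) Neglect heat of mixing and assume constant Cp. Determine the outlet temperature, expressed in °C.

T_out = 24.0 °C

Energy balance with Q = 0: Σ ṁᵢCp,ᵢ(T_out − Tᵢ) = 0
Σ ṁᵢCp,ᵢTᵢ = 7.08×2.53×39.4 + 29.9×2.53×58.4 + 24.3×2.53×-22.9 = 3715.7
Σ ṁᵢCp,ᵢ = 7.08×2.53 + 29.9×2.53 + 24.3×2.53 = 155.04
T_out = 3715.7 / 155.04 = 23.966 °C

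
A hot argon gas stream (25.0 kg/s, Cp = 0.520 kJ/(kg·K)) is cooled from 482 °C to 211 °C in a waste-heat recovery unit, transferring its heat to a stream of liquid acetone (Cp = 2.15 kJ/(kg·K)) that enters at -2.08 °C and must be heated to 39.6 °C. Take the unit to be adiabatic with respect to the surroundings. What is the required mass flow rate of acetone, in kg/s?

ṁ_c = 39.3 kg/s

Heat released by hot stream: Q = 25.0 × 0.520 × (482 − 211) = 3523 kJ/s
Energy balance on cold side (adiabatic exchanger): Q = ṁ_c·Cp_c·(T_c,out − T_c,in)
ṁ_c = 3523 / [2.15 × (39.6 − -2.08)] = 39.314 kg/s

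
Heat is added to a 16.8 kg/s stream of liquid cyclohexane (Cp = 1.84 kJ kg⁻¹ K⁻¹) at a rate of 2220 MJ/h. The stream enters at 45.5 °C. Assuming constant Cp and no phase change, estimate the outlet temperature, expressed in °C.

Q = 2220 MJ/h = 616.67 kJ/s
ΔT = Q/(ṁ·Cp) = 616.67/(16.8×1.84) = 19.949 K
T_out = 45.5 + 19.949 = 65.449 °C

T_out = 65.4 °C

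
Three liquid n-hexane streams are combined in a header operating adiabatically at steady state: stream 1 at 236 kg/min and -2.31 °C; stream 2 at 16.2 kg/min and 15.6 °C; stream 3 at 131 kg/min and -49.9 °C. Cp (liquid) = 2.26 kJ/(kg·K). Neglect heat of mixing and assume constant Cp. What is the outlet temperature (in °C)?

Adiabatic, steady state ⇒ Σ ṁᵢCp,ᵢ(T_out − Tᵢ) = 0
Σ ṁᵢCp,ᵢTᵢ = 236×2.26×-2.31 + 16.2×2.26×15.6 + 131×2.26×-49.9 = -15434
Σ ṁᵢCp,ᵢ = 236×2.26 + 16.2×2.26 + 131×2.26 = 866.03
T_out = -15434 / 866.03 = -17.822 °C

T_out = -17.8 °C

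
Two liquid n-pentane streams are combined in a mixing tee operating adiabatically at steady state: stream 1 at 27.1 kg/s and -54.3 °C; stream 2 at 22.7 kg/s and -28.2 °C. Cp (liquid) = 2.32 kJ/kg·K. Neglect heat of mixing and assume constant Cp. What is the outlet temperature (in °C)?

Adiabatic, steady state ⇒ Σ ṁᵢCp,ᵢ(T_out − Tᵢ) = 0
T_out = Σ ṁᵢCp,ᵢTᵢ / Σ ṁᵢCp,ᵢ
      = -4899.1 / 115.54 = -42.403 °C

T_out = -42.4 °C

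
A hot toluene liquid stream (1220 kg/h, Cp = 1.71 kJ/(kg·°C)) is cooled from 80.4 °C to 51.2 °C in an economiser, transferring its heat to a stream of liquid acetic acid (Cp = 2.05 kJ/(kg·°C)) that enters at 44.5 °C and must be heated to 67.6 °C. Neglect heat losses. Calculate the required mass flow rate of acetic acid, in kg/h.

ṁ_c = 1290 kg/h

Heat released by hot stream: Q = 1220 × 1.71 × (80.4 − 51.2) = 60917 kJ/h
Energy balance on cold side (adiabatic exchanger): Q = ṁ_c·Cp_c·(T_c,out − T_c,in)
ṁ_c = 60917 / [2.05 × (67.6 − 44.5)] = 1286.4 kg/h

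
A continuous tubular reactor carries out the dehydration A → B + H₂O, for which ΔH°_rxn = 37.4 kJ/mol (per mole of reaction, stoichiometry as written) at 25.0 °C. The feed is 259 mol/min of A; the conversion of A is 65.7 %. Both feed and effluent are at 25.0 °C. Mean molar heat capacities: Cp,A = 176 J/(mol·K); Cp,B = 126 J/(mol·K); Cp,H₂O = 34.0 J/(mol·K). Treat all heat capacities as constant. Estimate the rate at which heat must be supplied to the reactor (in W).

Extent of reaction ξ = 0.657 × 259 = 170.16 mol/min
Reaction term: ξ·ΔH°_rxn = 170.16 × 37.4 = 6364.1 kJ/min
Q = ΔH = 6364.1 kJ/min = 106.07 kW
Heat supplied = 106070 W

Q_in = 106000 W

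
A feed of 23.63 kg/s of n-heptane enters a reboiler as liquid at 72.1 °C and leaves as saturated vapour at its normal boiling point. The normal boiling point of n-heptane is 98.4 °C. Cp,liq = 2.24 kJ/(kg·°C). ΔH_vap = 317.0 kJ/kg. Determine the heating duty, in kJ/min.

Q = 533000 kJ/min

liquid 72.1→98.4 °C: 58.912 kJ/kg
vaporisation at 98.4 °C: 317 kJ/kg
Δh = 58.912 + 317 = 375.91 kJ/kg
Q = ṁ·Δh = 23.63 kg/s × 375.91 kJ/kg = 8882.8 kJ/s
|Q| = 8882.8 kW = 532970 kJ/min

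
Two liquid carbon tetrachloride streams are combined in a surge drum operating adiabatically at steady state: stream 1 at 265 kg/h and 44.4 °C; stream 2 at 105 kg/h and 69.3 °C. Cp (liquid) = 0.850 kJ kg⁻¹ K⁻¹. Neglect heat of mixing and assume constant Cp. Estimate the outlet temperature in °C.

T_out = 51.5 °C

Adiabatic, steady state ⇒ Σ ṁᵢCp,ᵢ(T_out − Tᵢ) = 0
T_out = Σ ṁᵢCp,ᵢTᵢ / Σ ṁᵢCp,ᵢ
      = 16186 / 314.5 = 51.466 °C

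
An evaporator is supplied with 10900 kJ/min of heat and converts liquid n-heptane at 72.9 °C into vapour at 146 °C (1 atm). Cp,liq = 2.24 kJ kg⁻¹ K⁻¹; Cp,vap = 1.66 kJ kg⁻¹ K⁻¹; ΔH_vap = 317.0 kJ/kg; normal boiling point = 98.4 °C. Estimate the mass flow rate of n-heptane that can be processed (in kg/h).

Δh = 2.24×(98.4−72.9) + 317.0 + 1.66×(146−98.4) = 453.14 kJ/kg
Q = 10900 kJ/min = 181.67 kJ/s = 654000 kJ/h
ṁ = Q/Δh = 654000 / 453.14 = 1443.3 kg/h

ṁ = 1440 kg/h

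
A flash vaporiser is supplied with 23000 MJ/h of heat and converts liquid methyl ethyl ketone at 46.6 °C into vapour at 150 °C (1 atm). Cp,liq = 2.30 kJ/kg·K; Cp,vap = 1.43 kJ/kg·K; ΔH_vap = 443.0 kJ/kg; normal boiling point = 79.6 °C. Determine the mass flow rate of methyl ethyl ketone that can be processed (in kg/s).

ṁ = 10.3 kg/s

Δh = 2.30×(79.6−46.6) + 443.0 + 1.43×(150−79.6) = 619.57 kJ/kg
Q = 23000 MJ/h = 6388.9 kJ/s = 6388.9 kJ/s
ṁ = Q/Δh = 6388.9 / 619.57 = 10.312 kg/s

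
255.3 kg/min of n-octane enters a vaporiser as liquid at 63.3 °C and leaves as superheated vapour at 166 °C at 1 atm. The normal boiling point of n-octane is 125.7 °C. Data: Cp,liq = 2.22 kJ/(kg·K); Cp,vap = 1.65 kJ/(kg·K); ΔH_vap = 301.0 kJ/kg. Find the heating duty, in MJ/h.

liquid 63.3→125.7 °C: 138.53 kJ/kg
vaporisation at 125.7 °C: 301 kJ/kg
vapour 125.7→166 °C: 66.495 kJ/kg
Δh = 138.53 + 301 + 66.495 = 506.02 kJ/kg
Q = ṁ·Δh = 255.3 kg/min × 506.02 kJ/kg = 129190 kJ/min
|Q| = 2153.1 kW = 7751.3 MJ/h

Q = 7750 MJ/h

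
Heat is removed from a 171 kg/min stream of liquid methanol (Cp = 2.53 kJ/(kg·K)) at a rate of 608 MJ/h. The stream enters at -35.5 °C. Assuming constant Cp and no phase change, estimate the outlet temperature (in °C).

Q = 608 MJ/h = 10133 kJ/min
ΔT = Q/(ṁ·Cp) = 10133/(171×2.53) = 23.423 K
T_out = -35.5 − 23.423 = -58.923 °C

T_out = -58.9 °C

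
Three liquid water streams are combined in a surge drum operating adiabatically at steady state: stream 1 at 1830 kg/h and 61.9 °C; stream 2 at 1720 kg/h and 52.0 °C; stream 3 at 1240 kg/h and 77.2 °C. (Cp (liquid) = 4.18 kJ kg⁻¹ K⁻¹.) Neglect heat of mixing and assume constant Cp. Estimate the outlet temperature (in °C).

Energy balance with Q = 0: Σ ṁᵢCp,ᵢ(T_out − Tᵢ) = 0
Σ ṁᵢCp,ᵢTᵢ = 1830×4.18×61.9 + 1720×4.18×52.0 + 1240×4.18×77.2 = 1.2475e+06
Σ ṁᵢCp,ᵢ = 1830×4.18 + 1720×4.18 + 1240×4.18 = 20022
T_out = 1.2475e+06 / 20022 = 62.306 °C

T_out = 62.3 °C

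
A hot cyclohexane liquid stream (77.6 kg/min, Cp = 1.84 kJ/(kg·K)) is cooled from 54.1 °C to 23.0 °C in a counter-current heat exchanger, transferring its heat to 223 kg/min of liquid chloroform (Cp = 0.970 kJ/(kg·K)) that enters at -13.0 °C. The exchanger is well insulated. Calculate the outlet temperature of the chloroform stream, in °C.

Heat released by hot stream: Q = 77.6 × 1.84 × (54.1 − 23.0) = 4440.6 kJ/min
Energy balance on cold side (adiabatic exchanger): Q = ṁ_c·Cp_c·(T_c,out − T_c,in)
T_c,out = -13.0 + 4440.6/(223 × 0.970) = 7.5288 °C

T_c,out = 7.53 °C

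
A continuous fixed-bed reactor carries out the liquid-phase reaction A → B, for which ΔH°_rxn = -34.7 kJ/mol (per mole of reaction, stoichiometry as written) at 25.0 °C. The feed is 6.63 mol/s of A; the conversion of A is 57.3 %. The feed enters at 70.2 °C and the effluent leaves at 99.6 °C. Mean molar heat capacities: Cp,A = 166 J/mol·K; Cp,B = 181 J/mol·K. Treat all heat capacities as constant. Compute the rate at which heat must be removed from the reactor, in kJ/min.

Extent of reaction ξ = 0.573 × 6.63 = 3.799 mol/s
Reaction term: ξ·ΔH°_rxn = 3.799 × -34.7 = -131.82 kJ/s
Sensible, feed 70.2→25 °C: -49.746 kJ/s
Outlet flows (mol/s): A 2.831, B 3.799
Sensible, products 25→99.6 °C: 86.354 kJ/s
Q = ΔH = -95.217 kJ/s = -95.217 kW
Heat removed = 5713 kJ/min

Q_out = 5710 kJ/min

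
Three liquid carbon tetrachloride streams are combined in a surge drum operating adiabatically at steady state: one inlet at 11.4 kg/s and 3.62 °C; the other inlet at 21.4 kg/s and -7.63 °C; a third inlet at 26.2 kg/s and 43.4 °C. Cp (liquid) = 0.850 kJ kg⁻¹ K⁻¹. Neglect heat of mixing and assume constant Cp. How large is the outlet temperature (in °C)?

T_out = 17.2 °C

Energy balance with Q = 0: Σ ṁᵢCp,ᵢ(T_out − Tᵢ) = 0
Σ ṁᵢCp,ᵢTᵢ = 11.4×0.850×3.62 + 21.4×0.850×-7.63 + 26.2×0.850×43.4 = 862.81
Σ ṁᵢCp,ᵢ = 11.4×0.850 + 21.4×0.850 + 26.2×0.850 = 50.15
T_out = 862.81 / 50.15 = 17.205 °C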